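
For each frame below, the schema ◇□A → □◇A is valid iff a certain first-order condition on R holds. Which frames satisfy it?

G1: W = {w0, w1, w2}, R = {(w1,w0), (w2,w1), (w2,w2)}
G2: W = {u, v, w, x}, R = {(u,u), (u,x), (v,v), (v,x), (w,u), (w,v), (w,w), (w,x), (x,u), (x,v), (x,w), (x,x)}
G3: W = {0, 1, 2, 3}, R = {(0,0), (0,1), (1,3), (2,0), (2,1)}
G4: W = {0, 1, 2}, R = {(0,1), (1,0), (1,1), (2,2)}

G2, G4

Frame correspondent (Sahlqvist): ∀x ∀y ∀z (Rxy ∧ Rxz → ∃w (Ryw ∧ Rzw)) — i.e. convergence.
G1: fails — Rw1w0 and Rw1w0 but w0 and w0 have no common successor.
G2: satisfies the condition.
G3: fails — R00 and R01 but 0 and 1 have no common successor.
G4: satisfies the condition.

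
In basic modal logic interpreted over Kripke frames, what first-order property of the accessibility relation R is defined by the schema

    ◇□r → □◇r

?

Convergence

This schema is the .2 axiom.
Its frame correspondent is convergence — ∀x ∀y ∀z (Rxy ∧ Rxz → ∃w (Ryw ∧ Rzw)).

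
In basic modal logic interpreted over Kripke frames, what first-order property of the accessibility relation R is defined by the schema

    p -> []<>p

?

Suppose p→□◇p is valid. Take Rxy and set V(p)={x}. Then p at x, so □◇p at x, so ◇p at y, so some z with Ryz has p; z=x, i.e. Ryx.
The converse is a direct semantic check.
Frame condition: forall x forall y (Rxy -> Ryx).

symmetry: forall x forall y (Rxy -> Ryx)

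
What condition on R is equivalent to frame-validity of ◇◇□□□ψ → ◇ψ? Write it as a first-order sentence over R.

This is a Sahlqvist (Geach-type) schema ◇^2□^3ψ → □^0◇^1ψ.
Minimal-valuation argument: fix x; take any y with xR^2y and any z with xR^0z. Set V(ψ) to the set of worlds R-reachable from y in exactly 3 steps. Then □^3ψ holds at y, so the antecedent holds at x; validity forces ◇^1ψ at z, giving a w with zR^1w and yR^3w.
First-order correspondent: ∀x ∀y (xR²y → ∃w (yR³w ∧ xRw)).

∀x ∀y (xR²y → ∃w (yR³w ∧ xRw))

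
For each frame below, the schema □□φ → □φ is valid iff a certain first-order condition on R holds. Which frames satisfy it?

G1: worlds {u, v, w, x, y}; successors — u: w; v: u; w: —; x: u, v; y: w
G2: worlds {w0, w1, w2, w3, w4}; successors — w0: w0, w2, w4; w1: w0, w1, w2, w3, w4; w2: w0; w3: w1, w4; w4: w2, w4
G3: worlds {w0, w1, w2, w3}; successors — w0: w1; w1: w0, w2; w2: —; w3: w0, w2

This is the axiom for density; its first-order frame correspondent is ∀x ∀y (Rxy → ∃z (Rxz ∧ Rzy)).
G1: fails — Ruw but no z with Ruz and Rzw.
G2: condition met.
G3: fails — Rw1w2 but no z with Rw1z and Rzw2.
Valid on: G2.

G2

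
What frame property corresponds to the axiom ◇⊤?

This schema is equivalent to the D axiom □ψ → ◇ψ.
Its frame correspondent is seriality — ∀x ∃y Rxy.

seriality: ∀x ∃y Rxy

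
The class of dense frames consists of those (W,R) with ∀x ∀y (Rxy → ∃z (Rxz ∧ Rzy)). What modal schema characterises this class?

□□q → □q

A defining formula is □□q → □q (the C4 axiom).
Suppose □□q→□q is valid. Take Rxy and set V(q)={w : xR²w}. Then □□q at x, so □q at x, so q at y, i.e. ∃z(Rxz∧Rzy).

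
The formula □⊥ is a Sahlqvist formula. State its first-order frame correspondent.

emptiness of R

This schema is the Ver axiom.
Its frame correspondent is emptiness of R — ∀x ∀y ¬Rxy.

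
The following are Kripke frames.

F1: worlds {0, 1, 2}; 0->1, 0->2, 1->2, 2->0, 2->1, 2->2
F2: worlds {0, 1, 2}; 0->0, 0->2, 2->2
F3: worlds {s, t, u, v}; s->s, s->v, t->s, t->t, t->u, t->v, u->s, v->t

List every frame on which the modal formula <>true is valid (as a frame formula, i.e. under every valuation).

The schema corresponds to seriality: forall x exists y Rxy.
F1: condition met.
F2: fails — world 1 has no successor.
F3: condition met.
Valid on: F1, F3.

F1, F3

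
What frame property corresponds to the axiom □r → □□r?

Transitivity

Suppose □r→□□r is valid. Take Rxy, Ryz and set V(r)={w : Rxw}. Then □r at x, so □□r at x, so □r at y, so r at z, i.e. Rxz.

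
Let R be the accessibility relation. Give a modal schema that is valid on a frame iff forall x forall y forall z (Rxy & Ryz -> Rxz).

□p → □□p

This is transitivity; the standard corresponding axiom is 4: □p → □□p.
Suppose □p→□□p is valid. Take Rxy, Ryz and set V(p)={w : Rxw}. Then □p at x, so □□p at x, so □p at y, so p at z, i.e. Rxz.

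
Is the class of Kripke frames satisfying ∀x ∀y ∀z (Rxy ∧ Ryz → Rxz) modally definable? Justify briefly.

Definable; □p → □□p defines it

Yes: it is transitivity, defined by the 4 schema □p → □□p.
Suppose □p→□□p is valid. Take Rxy, Ryz and set V(p)={w : Rxw}. Then □p at x, so □□p at x, so □p at y, so p at z, i.e. Rxz.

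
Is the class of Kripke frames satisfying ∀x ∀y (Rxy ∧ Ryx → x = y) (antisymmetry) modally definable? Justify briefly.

Any modally definable frame class is closed under surjective bounded morphisms.
The 6-cycle (worlds 0,1,2,3,4,5 with 0→1→2→3→4→5→0) is antisymmetric. Sending even-indexed worlds to a and odd-indexed worlds to b is a surjective bounded morphism onto the two-world frame with a↔b, which is not antisymmetric.
So the class is not modally definable.

Not definable by any modal formula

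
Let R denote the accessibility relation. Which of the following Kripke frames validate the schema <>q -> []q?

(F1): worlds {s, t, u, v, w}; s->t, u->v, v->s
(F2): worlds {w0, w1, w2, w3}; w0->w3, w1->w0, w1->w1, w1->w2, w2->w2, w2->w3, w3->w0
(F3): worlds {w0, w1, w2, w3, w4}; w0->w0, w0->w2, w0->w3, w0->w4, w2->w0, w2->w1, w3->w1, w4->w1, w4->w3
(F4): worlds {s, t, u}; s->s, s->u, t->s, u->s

Frame correspondent (Sahlqvist): forall x forall y forall z (Rxy & Rxz -> y = z) — i.e. partial functionality.
(F1): holds.
(F2): fails — w1 sees both w0 and w1.
(F3): fails — w0 sees both w0 and w2.
(F4): fails — s sees both s and u.

(F1)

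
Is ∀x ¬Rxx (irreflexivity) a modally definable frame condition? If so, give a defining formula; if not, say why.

Not modally definable

Any modally definable frame class is closed under surjective bounded morphisms.
The 4-cycle (worlds s,t,u,v with s→t→u→v→s) is irreflexive, and the map sending every world to a single reflexive point • is a surjective bounded morphism (forth: every edge maps to (•,•); back: every world has a successor). So any modal formula valid on the 4-cycle is also valid on the reflexive point, which is not irreflexive.
Hence irreflexivity is not modally definable.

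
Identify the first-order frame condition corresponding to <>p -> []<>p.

Suppose ◇p→□◇p is valid. Take Rxy, Rxz and set V(p)={y}. Then ◇p at x, so □◇p at x, so ◇p at z, so some w with Rzw has p; w=y, i.e. Rzy. By symmetry of the argument, Ryz.
The converse is a direct semantic check.
Frame condition: forall x forall y forall z (Rxy & Rxz -> Ryz).

the Euclidean property: forall x forall y forall z (Rxy & Rxz -> Ryz)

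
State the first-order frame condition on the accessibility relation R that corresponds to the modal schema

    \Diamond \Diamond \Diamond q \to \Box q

This is a Sahlqvist (Geach-type) schema ◇^3□^0q → □^1◇^0q.
First-order correspondent: \forall x \forall y \forall z ((x R^3 y \wedge xRz) \to \exists w (y = w \wedge z = w)).

\forall x \forall y \forall z ((x R^3 y \wedge xRz) \to \exists w (y = w \wedge z = w))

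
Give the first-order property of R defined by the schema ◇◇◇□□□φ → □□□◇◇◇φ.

This is a Sahlqvist (Geach-type) schema ◇^3□^3φ → □^3◇^3φ.
Minimal-valuation argument: fix x; take any y with xR^3y and any z with xR^3z. Set V(φ) to the set of worlds R-reachable from y in exactly 3 steps. Then □^3φ holds at y, so the antecedent holds at x; validity forces ◇^3φ at z, giving a w with zR^3w and yR^3w.
First-order correspondent: ∀x ∀y ∀z ((xR³y ∧ xR³z) → ∃w (yR³w ∧ zR³w)).

∀x ∀y ∀z ((xR³y ∧ xR³z) → ∃w (yR³w ∧ zR³w))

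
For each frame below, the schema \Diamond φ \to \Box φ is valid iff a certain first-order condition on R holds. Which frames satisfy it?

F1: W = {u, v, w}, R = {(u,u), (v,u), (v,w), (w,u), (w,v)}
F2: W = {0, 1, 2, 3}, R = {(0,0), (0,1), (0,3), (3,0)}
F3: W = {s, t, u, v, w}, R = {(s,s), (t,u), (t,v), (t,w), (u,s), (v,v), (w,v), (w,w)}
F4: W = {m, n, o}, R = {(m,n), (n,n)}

F4

Frame correspondent (Sahlqvist): \forall x \forall y \forall z (Rxy \wedge Rxz \to y = z) — i.e. partial functionality.
F1: fails — v sees both u and w.
F2: fails — 0 sees both 0 and 1.
F3: fails — t sees both u and v.
F4: condition met.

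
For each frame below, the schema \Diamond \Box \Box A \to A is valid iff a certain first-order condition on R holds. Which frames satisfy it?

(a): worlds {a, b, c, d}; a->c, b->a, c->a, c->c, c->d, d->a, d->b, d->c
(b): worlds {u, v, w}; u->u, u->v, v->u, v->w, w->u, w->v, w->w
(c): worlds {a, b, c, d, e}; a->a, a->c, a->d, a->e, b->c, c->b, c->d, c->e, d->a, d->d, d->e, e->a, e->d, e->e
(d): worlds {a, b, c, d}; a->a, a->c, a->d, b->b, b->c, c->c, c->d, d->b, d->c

The schema corresponds to a generalized confluence (Geach) condition: \forall x \forall y (xRy \to \exists w (y R^2 w \wedge x = w)).
(a): fails — bRa but no w with aR²w and b=w.
(b): satisfies the condition.
(c): fails — bRc but no w with cR²w and b=w.
(d): fails — aRc but no w with cR²w and a=w.

(b)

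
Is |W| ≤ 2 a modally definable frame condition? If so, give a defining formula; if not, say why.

Any modally definable frame class is closed under disjoint unions.
Any modal formula valid on each of 3 disjoint one-world frames is valid on their disjoint union (validity is preserved under disjoint unions). Each one-world frame has |W|=1≤2, but the union has |W|=3.
So the class is not modally definable.

Not modally definable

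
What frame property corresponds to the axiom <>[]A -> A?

This is a form of the B axiom.
It corresponds to symmetry: forall x forall y (Rxy -> Ryx).

symmetry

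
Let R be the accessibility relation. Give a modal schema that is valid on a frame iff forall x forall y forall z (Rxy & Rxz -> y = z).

◇ψ → □ψ

The condition is partial functionality. The CD schema ◇ψ → □ψ defines it.
Suppose ◇ψ→□ψ is valid. Take Rxy, Rxz and set V(ψ)={y}. Then ◇ψ at x, so □ψ at x, so ψ at z, i.e. z=y.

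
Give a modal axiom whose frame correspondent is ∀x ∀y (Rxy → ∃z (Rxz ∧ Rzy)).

□□p → □p

The condition is density. The C4 schema □□p → □p defines it.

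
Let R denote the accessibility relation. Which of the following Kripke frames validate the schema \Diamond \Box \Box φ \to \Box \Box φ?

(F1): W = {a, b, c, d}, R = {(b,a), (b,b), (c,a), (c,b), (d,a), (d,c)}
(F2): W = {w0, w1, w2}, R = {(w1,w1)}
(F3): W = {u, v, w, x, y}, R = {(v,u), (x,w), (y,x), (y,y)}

This is the axiom for a generalized confluence (Geach) condition; its first-order frame correspondent is \forall x \forall y \forall z ((xRy \wedge x R^2 z) \to \exists w (y R^2 w \wedge z = w)).
(F1): fails — bRa, bR²a but no w with aR²w and a=w.
(F2): condition met.
(F3): fails — yRx, yR²w but no t with xR²t and w=t.

(F2)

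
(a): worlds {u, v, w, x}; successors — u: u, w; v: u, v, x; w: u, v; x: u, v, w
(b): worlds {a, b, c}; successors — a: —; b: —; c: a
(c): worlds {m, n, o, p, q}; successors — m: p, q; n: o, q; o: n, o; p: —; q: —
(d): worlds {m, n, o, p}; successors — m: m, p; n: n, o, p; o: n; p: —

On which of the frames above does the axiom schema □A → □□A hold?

This is the axiom for transitivity; its first-order frame correspondent is ∀x ∀y ∀z (Rxy ∧ Ryz → Rxz).
(a): fails — Ruw and Rwv but not Ruv.
(b): ✓.
(c): fails — Ron and Rnq but not Roq.
(d): fails — Ron and Rno but not Roo.
Valid on: (b).

(b)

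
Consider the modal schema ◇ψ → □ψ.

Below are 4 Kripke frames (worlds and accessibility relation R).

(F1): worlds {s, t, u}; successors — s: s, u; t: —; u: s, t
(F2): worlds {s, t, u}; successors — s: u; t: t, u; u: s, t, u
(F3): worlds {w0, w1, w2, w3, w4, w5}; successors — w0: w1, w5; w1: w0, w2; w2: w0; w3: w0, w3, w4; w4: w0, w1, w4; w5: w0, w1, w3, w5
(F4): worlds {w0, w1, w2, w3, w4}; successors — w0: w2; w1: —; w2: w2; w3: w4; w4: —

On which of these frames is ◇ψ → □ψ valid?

(F4)

This is the axiom for partial functionality; its first-order frame correspondent is ∀x ∀y ∀z (Rxy ∧ Rxz → y = z).
(F1): fails — s sees both s and u.
(F2): fails — t sees both t and u.
(F3): fails — w0 sees both w1 and w5.
(F4): satisfies the condition.
Valid on: (F4).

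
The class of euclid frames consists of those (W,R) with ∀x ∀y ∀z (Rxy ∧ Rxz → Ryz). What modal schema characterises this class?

◇r → □◇r

A defining formula is ◇r → □◇r (the 5 axiom).
Suppose ◇r→□◇r is valid. Take Rxy, Rxz and set V(r)={y}. Then ◇r at x, so □◇r at x, so ◇r at z, so some w with Rzw has r; w=y, i.e. Rzy. By symmetry of the argument, Ryz.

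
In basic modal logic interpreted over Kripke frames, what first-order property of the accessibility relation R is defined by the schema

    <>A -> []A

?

partial functionality: forall x forall y forall z (Rxy & Rxz -> y = z)

This schema is the CD axiom.
Its frame correspondent is partial functionality — forall x forall y forall z (Rxy & Rxz -> y = z).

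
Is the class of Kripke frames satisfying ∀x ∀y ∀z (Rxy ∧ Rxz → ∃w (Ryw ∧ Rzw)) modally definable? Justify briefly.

This is a Sahlqvist condition; the .2 axiom ◇□q → □◇q defines it.

Yes — defined by ◇□q → □◇q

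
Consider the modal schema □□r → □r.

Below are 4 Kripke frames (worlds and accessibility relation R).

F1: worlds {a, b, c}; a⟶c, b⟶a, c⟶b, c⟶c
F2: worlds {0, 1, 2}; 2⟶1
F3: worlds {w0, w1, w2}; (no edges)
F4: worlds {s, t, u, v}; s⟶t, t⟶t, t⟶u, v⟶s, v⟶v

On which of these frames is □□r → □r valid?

F3, F4

The schema corresponds to density: ∀x ∀y (Rxy → ∃z (Rxz ∧ Rzy)).
F1: fails — Rba but no z with Rbz and Rza.
F2: fails — R21 but no z with R2z and Rz1.
F3: ✓.
F4: ✓.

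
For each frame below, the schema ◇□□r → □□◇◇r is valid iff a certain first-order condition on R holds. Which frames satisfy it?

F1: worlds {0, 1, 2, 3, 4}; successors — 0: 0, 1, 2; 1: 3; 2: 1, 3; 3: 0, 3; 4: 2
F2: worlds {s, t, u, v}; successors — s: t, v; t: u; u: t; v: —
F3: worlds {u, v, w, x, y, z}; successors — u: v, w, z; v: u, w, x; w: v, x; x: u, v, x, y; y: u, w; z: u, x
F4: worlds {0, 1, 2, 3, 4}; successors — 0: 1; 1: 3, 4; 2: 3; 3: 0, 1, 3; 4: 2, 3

This is the axiom for a generalized confluence (Geach) condition; its first-order frame correspondent is ∀x ∀y ∀z ((xRy ∧ xR²z) → ∃w (yR²w ∧ zR²w)).
F1: condition met.
F2: fails — sRt, sR²u but no w with tR²w and uR²w.
F3: condition met.
F4: condition met.

F1, F3, F4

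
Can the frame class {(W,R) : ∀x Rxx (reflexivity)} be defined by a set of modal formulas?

The condition is reflexivity. A defining modal formula is □p → p.

Yes — defined by □p → p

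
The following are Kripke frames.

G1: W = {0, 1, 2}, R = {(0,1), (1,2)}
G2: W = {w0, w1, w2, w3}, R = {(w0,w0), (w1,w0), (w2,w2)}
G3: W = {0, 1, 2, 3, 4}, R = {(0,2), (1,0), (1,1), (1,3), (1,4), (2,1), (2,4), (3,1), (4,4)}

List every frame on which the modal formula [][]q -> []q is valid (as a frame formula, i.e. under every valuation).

G2

This is the axiom for density; its first-order frame correspondent is forall x forall y (Rxy -> exists z (Rxz & Rzy)).
G1: fails — R12 but no z with R1z and Rz2.
G2: holds.
G3: fails — R02 but no z with R0z and Rz2.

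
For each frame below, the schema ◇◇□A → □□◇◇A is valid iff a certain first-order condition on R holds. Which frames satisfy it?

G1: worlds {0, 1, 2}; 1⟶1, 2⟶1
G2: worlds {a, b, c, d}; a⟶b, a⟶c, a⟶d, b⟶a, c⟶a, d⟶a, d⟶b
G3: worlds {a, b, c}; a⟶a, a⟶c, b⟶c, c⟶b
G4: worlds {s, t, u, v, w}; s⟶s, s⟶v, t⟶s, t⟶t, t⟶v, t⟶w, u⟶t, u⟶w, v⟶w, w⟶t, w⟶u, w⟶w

The schema corresponds to a generalized confluence (Geach) condition: ∀x ∀y ∀z ((xR²y ∧ xR²z) → ∃w (yRw ∧ zR²w)).
G1: condition met.
G2: fails — aR²b, aR²b but no w with bRw and bR²w.
G3: fails — aR²a, aR²b but no w with aRw and bR²w.
G4: fails — sR²s, sR²v but no w* with sRw* and vR²w*.
Valid on: G1.

G1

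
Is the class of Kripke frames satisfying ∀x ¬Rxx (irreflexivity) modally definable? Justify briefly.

Modal frame validity is preserved under surjective bounded morphisms.
The 2-cycle (worlds w0,w1 with w0→w1→w0) is irreflexive, and the map sending every world to a single reflexive point • is a surjective bounded morphism (forth: every edge maps to (•,•); back: every world has a successor). So any modal formula valid on the 2-cycle is also valid on the reflexive point, which is not irreflexive.
So no modal formula (or set of formulas) defines exactly the irreflexive frames.

Not modally definable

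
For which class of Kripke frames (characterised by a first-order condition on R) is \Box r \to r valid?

Suppose □r→r is valid. At any x set V(r)={w : Rxw}. Then □r holds at x, so r holds at x, i.e. Rxx.

reflexivity: \forall x Rxx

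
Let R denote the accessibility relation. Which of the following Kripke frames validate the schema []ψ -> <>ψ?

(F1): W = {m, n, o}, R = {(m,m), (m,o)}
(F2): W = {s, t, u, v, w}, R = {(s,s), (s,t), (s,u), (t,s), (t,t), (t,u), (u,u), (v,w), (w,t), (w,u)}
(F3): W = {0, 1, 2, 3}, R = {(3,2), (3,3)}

(F2)

The schema corresponds to seriality: forall x exists y Rxy.
(F1): fails — world n has no successor.
(F2): condition met.
(F3): fails — world 0 has no successor.
Valid on: (F2).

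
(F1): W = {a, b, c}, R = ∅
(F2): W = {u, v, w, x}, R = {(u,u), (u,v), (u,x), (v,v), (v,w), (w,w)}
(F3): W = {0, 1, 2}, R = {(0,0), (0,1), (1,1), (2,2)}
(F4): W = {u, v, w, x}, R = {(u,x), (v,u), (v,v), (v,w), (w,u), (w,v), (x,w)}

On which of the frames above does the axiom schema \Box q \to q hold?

(F3)

The schema corresponds to reflexivity: \forall x Rxx.
(F1): fails — world a does not see itself.
(F2): fails — world x does not see itself.
(F3): ✓.
(F4): fails — world u does not see itself.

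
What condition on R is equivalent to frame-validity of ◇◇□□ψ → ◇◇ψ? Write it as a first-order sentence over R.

This is a Sahlqvist (Geach-type) schema ◇^2□^2ψ → □^0◇^2ψ.
Minimal-valuation argument: fix x; take any y with xR^2y and any z with xR^0z. Set V(ψ) to the set of worlds R-reachable from y in exactly 2 steps. Then □^2ψ holds at y, so the antecedent holds at x; validity forces ◇^2ψ at z, giving a w with zR^2w and yR^2w.
First-order correspondent: ∀x ∀y (xR²y → ∃w (yR²w ∧ xR²w)).

∀x ∀y (xR²y → ∃w (yR²w ∧ xR²w))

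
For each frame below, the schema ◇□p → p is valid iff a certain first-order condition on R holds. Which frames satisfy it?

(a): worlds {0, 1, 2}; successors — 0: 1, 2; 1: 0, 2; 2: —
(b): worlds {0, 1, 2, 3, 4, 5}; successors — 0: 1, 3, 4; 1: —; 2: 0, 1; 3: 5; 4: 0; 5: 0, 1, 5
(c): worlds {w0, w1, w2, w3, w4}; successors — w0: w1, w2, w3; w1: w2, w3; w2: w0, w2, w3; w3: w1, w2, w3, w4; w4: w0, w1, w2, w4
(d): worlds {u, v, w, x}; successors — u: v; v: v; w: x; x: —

none

This is the axiom for a generalized confluence (Geach) condition; its first-order frame correspondent is ∀x ∀y (xRy → ∃w (yRw ∧ x = w)).
(a): fails — 0R2 but no w with 2Rw and 0=w.
(b): fails — 0R1 but no w with 1Rw and 0=w.
(c): fails — w0Rw1 but no w with w1Rw and w0=w.
(d): fails — uRv but no t with vRt and u=t.
Valid on no frame.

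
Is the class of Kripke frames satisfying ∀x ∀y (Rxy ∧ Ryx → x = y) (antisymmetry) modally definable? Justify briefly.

No — not modally definable

Any modally definable frame class is closed under surjective bounded morphisms.
The 8-cycle (worlds w0,w1,w2,w3,w4,w5,w6,w7 with w0→w1→w2→w3→w4→w5→w6→w7→w0) is antisymmetric. Sending even-indexed worlds to • and odd-indexed worlds to ∘ is a surjective bounded morphism onto the two-world frame with •↔∘, which is not antisymmetric.
Hence antisymmetry is not modally definable.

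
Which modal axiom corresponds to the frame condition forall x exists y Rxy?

□r → ◇r

The condition is seriality. The D schema □r → ◇r defines it.
Suppose □r→◇r is valid. At any x set V(r)=W. Then □r at x, so ◇r at x, so x has a successor.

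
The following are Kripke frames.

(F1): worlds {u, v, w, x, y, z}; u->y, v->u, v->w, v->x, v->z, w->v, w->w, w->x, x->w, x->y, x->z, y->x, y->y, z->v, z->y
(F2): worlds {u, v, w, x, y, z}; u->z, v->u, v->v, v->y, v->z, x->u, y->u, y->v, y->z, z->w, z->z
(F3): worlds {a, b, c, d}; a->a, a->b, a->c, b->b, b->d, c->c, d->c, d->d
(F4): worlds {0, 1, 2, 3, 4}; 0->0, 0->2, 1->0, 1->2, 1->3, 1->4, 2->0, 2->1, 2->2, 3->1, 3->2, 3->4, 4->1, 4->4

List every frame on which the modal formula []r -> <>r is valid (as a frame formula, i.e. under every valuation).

The schema corresponds to seriality: forall x exists y Rxy.
(F1): ✓.
(F2): fails — world w has no successor.
(F3): ✓.
(F4): ✓.
Valid on: (F1), (F3), (F4).

(F1), (F3), (F4)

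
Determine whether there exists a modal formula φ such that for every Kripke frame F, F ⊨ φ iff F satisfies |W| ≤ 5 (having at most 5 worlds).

Not definable by any modal formula

Modal frame validity is preserved under disjoint unions.
Any modal formula valid on each of 6 disjoint one-world frames is valid on their disjoint union (validity is preserved under disjoint unions). Each one-world frame has |W|=1≤5, but the union has |W|=6.
So no modal formula (or set of formulas) defines exactly the |W|≤5 frames.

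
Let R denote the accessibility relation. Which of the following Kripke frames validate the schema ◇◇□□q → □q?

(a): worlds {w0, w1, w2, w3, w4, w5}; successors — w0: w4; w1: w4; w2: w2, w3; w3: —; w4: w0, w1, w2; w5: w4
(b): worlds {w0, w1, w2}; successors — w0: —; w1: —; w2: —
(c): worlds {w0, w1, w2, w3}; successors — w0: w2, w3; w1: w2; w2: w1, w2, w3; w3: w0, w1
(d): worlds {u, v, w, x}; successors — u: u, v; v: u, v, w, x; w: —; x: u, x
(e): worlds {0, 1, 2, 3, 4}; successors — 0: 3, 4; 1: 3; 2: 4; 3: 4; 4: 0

(b)

The schema corresponds to a generalized confluence (Geach) condition: ∀x ∀y ∀z ((xR²y ∧ xRz) → ∃w (yR²w ∧ z = w)).
(a): fails — w0R²w0, w0Rw4 but no w with w0R²w and w4=w.
(b): holds.
(c): fails — w2R²w3, w2Rw1 but no w with w3R²w and w1=w.
(d): fails — uR²w, uRu but no t with wR²t and u=t.
(e): fails — 0R²0, 0R3 but no w with 0R²w and 3=w.
Valid on: (b).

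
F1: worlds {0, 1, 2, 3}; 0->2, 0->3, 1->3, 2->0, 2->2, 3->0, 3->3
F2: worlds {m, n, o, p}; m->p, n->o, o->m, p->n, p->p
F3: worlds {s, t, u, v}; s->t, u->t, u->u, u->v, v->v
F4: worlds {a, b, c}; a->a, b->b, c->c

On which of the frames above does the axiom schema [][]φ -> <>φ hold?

F1, F4

Frame correspondent (Sahlqvist): forall x exists w (x R^2 w & xRw) — i.e. a generalized confluence (Geach) condition.
F1: condition met.
F2: fails — at n but no w with nR²w and nRw.
F3: fails — at s but no w with sR²w and sRw.
F4: condition met.
Valid on: F1, F4.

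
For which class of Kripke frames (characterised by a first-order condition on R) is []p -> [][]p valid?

Transitivity

Suppose □p→□□p is valid. Take Rxy, Ryz and set V(p)={w : Rxw}. Then □p at x, so □□p at x, so □p at y, so p at z, i.e. Rxz.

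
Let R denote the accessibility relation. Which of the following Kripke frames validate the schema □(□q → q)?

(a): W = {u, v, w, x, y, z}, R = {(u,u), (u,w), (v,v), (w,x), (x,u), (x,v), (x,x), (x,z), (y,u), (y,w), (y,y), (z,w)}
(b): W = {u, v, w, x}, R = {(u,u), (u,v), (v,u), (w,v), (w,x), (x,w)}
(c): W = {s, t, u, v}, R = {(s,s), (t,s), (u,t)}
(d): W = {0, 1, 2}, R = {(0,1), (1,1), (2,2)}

This is the axiom for shift-reflexivity; its first-order frame correspondent is ∀x ∀y (Rxy → Ryy).
(a): fails — Ruw but not Rww.
(b): fails — Ruv but not Rvv.
(c): fails — Rut but not Rtt.
(d): condition met.

(d)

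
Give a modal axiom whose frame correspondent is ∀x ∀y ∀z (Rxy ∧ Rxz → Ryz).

A defining formula is ◇r → □◇r (the 5 axiom).
Suppose ◇r→□◇r is valid. Take Rxy, Rxz and set V(r)={y}. Then ◇r at x, so □◇r at x, so ◇r at z, so some w with Rzw has r; w=y, i.e. Rzy. By symmetry of the argument, Ryz.

◇r → □◇r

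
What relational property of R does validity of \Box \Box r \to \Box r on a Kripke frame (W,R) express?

This schema is the C4 axiom.
It corresponds to density: \forall x \forall y (Rxy \to \exists z (Rxz \wedge Rzy)).

density: \forall x \forall y (Rxy \to \exists z (Rxz \wedge Rzy))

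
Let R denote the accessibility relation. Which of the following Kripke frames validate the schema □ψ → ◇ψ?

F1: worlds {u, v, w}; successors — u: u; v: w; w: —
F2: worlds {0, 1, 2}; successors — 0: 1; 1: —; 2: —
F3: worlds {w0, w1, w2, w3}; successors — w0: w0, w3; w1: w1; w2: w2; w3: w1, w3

This is the axiom for seriality; its first-order frame correspondent is ∀x ∃y Rxy.
F1: fails — world w has no successor.
F2: fails — world 1 has no successor.
F3: holds.
Valid on: F3.

F3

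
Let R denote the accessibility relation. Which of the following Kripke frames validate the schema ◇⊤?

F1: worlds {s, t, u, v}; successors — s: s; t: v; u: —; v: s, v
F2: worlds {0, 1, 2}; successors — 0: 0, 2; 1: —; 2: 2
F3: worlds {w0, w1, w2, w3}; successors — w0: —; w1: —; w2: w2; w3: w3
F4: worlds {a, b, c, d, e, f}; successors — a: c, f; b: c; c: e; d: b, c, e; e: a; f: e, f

F4

This is the axiom for seriality; its first-order frame correspondent is ∀x ∃y Rxy.
F1: fails — world u has no successor.
F2: fails — world 1 has no successor.
F3: fails — world w0 has no successor.
F4: satisfies the condition.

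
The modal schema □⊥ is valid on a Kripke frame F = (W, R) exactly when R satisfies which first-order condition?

emptiness of R: ∀x ∀y ¬Rxy

□⊥ is valid iff no world has any successor (otherwise □⊥ fails at any world with one).
The converse is a direct semantic check.
Frame condition: ∀x ∀y ¬Rxy.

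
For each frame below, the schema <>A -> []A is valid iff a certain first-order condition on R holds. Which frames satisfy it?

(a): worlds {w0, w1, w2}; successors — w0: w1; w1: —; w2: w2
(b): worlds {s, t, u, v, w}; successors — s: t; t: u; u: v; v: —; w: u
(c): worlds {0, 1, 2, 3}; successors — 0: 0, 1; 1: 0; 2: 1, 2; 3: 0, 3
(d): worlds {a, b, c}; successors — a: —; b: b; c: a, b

Frame correspondent (Sahlqvist): forall x forall y forall z (Rxy & Rxz -> y = z) — i.e. partial functionality.
(a): holds.
(b): holds.
(c): fails — 0 sees both 0 and 1.
(d): fails — c sees both a and b.
Valid on: (a), (b).

(a), (b)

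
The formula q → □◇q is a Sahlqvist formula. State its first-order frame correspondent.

Symmetry

This is the B axiom.
It corresponds to symmetry: ∀x ∀y (Rxy → Ryx).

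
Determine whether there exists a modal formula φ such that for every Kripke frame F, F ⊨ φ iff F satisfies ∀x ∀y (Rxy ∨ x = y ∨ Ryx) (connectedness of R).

No — not modally definable

If a class were modally definable it would be closed under disjoint unions (Goldblatt–Thomason).
Take 2 disjoint single-world reflexive frames: each is trivially connected, but their disjoint union has 2 worlds with no edge between distinct components, so it is not connected.
Hence connectedness of R is not modally definable.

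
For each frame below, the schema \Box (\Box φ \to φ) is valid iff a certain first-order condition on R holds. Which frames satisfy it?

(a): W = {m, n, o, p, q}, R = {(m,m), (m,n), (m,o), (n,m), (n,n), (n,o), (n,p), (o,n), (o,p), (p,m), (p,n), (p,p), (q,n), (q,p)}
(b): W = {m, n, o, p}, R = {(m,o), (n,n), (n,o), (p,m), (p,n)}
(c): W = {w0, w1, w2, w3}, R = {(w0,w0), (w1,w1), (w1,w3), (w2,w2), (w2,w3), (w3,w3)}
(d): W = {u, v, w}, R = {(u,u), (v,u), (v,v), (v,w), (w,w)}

Frame correspondent (Sahlqvist): \forall x \forall y (Rxy \to Ryy) — i.e. shift-reflexivity.
(a): fails — Rno but not Roo.
(b): fails — Rpm but not Rmm.
(c): ✓.
(d): ✓.
Valid on: (c), (d).

(c), (d)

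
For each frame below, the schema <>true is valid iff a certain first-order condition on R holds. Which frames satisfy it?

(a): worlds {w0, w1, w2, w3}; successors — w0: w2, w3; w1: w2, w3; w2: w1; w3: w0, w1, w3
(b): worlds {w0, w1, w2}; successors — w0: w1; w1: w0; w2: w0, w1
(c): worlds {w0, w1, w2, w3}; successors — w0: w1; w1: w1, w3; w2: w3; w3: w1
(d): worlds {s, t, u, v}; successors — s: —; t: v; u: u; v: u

(a), (b), (c)

Frame correspondent (Sahlqvist): forall x exists y Rxy — i.e. seriality.
(a): ✓.
(b): ✓.
(c): ✓.
(d): fails — world s has no successor.
Valid on: (a), (b), (c).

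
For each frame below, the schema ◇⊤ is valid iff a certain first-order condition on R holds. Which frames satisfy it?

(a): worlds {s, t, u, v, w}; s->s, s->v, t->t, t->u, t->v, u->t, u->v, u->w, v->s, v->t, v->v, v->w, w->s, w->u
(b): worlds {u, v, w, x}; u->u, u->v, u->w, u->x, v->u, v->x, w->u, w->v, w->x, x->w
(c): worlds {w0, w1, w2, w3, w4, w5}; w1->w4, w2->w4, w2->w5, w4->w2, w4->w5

The schema corresponds to seriality: ∀x ∃y Rxy.
(a): condition met.
(b): condition met.
(c): fails — world w0 has no successor.

(a), (b)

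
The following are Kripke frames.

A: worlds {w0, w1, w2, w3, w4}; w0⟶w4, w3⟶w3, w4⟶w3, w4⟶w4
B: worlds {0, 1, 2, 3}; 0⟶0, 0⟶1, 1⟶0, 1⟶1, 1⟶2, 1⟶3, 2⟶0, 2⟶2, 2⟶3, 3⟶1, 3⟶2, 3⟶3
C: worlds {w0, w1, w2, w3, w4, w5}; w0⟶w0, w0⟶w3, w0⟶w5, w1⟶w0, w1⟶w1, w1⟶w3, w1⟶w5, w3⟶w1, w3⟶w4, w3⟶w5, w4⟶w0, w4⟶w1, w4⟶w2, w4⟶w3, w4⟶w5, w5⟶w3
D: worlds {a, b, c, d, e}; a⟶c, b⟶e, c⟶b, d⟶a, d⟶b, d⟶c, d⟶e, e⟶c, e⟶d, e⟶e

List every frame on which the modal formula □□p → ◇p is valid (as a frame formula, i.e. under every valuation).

The schema corresponds to a generalized confluence (Geach) condition: ∀x ∃w (xR²w ∧ xRw).
A: fails — at w1 but no w with w1R²w and w1Rw.
B: holds.
C: fails — at w2 but no w with w2R²w and w2Rw.
D: fails — at a but no w with aR²w and aRw.

B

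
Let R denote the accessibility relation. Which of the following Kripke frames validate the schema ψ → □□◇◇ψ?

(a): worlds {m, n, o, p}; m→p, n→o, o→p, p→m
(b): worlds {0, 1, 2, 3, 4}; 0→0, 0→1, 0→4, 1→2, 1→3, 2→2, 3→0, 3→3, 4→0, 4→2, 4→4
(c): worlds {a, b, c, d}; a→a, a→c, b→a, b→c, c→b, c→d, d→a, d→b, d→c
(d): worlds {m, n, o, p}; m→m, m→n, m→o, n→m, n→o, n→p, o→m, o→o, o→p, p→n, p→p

(d)

The schema corresponds to a generalized confluence (Geach) condition: ∀x ∀z (xR²z → ∃w (x = w ∧ zR²w)).
(a): fails — nR²p but no w with n=w and pR²w.
(b): fails — 0R²2 but no w with 0=w and 2R²w.
(c): fails — dR²c but no w with d=w and cR²w.
(d): satisfies the condition.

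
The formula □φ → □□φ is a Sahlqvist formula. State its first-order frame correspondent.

transitivity: ∀x ∀y ∀z (Rxy ∧ Ryz → Rxz)

Suppose □φ→□□φ is valid. Take Rxy, Ryz and set V(φ)={w : Rxw}. Then □φ at x, so □□φ at x, so □φ at y, so φ at z, i.e. Rxz.
The converse is a direct semantic check.
So the correspondent is transitivity.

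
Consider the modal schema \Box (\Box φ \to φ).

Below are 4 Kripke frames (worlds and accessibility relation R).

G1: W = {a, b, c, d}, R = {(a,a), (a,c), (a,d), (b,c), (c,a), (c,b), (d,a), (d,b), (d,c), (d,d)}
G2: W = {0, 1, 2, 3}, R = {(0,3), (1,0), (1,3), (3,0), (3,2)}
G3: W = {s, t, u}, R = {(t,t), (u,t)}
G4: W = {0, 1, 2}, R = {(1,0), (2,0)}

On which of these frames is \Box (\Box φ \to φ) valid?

Frame correspondent (Sahlqvist): \forall x \forall y (Rxy \to Ryy) — i.e. shift-reflexivity.
G1: fails — Rbc but not Rcc.
G2: fails — R10 but not R00.
G3: ✓.
G4: fails — R10 but not R00.

G3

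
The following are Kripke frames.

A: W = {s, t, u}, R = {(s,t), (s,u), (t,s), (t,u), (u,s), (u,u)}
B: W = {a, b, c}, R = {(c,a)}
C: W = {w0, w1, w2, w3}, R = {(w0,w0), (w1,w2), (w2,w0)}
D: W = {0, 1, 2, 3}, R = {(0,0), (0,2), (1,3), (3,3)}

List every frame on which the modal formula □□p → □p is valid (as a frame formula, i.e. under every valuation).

D

Frame correspondent (Sahlqvist): ∀x ∀y (Rxy → ∃z (Rxz ∧ Rzy)) — i.e. density.
A: fails — Rst but no z with Rsz and Rzt.
B: fails — Rca but no z with Rcz and Rza.
C: fails — Rw1w2 but no z with Rw1z and Rzw2.
D: satisfies the condition.
Valid on: D.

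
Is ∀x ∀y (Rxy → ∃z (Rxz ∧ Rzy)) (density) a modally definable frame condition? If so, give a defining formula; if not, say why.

Yes — defined by □□r → □r

Yes: it is density, defined by the C4 schema □□r → □r.
Suppose □□r→□r is valid. Take Rxy and set V(r)={w : xR²w}. Then □□r at x, so □r at x, so r at y, i.e. ∃z(Rxz∧Rzy).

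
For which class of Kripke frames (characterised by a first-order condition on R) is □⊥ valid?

□⊥ is valid iff no world has any successor (otherwise □⊥ fails at any world with one).
The converse is a direct semantic check.
So the correspondent is emptiness of R.

emptiness of R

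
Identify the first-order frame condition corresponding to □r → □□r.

This schema is the 4 axiom.
It corresponds to transitivity: ∀x ∀y ∀z (Rxy ∧ Ryz → Rxz).

transitivity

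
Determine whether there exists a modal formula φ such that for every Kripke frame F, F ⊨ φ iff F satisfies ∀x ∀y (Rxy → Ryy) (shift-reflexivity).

The condition is shift-reflexivity. A defining modal formula is □(□p → p).
Suppose □(□p→p) is valid. Take Rxy and set V(p)={w : Ryw}. Then at y, □p holds; since □(□p→p) at x, □p→p at y, so p at y, i.e. Ryy.

Yes — defined by □(□p → p)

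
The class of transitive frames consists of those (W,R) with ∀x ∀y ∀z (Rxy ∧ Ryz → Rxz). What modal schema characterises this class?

□ψ → □□ψ

This is transitivity; the standard corresponding axiom is 4: □ψ → □□ψ.
Suppose □ψ→□□ψ is valid. Take Rxy, Ryz and set V(ψ)={w : Rxw}. Then □ψ at x, so □□ψ at x, so □ψ at y, so ψ at z, i.e. Rxz.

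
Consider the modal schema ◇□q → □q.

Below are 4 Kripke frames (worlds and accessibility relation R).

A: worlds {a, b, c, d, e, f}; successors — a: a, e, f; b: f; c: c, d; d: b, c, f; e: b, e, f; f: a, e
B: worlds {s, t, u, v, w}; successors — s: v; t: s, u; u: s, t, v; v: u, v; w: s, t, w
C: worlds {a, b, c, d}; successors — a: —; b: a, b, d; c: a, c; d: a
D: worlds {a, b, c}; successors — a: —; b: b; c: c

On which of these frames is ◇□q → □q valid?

Frame correspondent (Sahlqvist): ∀x ∀y ∀z (Rxy ∧ Rxz → Ryz) — i.e. the Euclidean property.
A: fails — Rae and Raa but not Rea.
B: fails — Rts and Rts but not Rss.
C: fails — Rba and Rbb but not Rab.
D: satisfies the condition.
Valid on: D.

D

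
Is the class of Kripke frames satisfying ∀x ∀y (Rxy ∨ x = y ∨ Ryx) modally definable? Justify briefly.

No

If a class were modally definable it would be closed under disjoint unions (Goldblatt–Thomason).
Take 4 disjoint single-world reflexive frames: each is trivially connected, but their disjoint union has 4 worlds with no edge between distinct components, so it is not connected.
Hence connectedness of R is not modally definable.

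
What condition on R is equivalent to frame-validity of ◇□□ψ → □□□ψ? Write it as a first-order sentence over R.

This is a Sahlqvist (Geach-type) schema ◇^1□^2ψ → □^3◇^0ψ.
Minimal-valuation argument: fix x; take any y with xR^1y and any z with xR^3z. Set V(ψ) to the set of worlds R-reachable from y in exactly 2 steps. Then □^2ψ holds at y, so the antecedent holds at x; validity forces ◇^0ψ at z, giving a w with zR^0w and yR^2w.
First-order correspondent: ∀x ∀y ∀z ((xRy ∧ xR³z) → ∃w (yR²w ∧ z = w)).

∀x ∀y ∀z ((xRy ∧ xR³z) → ∃w (yR²w ∧ z = w))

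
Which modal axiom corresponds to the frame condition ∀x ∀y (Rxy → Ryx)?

The condition is symmetry. The B schema s → □◇s defines it.

s → □◇s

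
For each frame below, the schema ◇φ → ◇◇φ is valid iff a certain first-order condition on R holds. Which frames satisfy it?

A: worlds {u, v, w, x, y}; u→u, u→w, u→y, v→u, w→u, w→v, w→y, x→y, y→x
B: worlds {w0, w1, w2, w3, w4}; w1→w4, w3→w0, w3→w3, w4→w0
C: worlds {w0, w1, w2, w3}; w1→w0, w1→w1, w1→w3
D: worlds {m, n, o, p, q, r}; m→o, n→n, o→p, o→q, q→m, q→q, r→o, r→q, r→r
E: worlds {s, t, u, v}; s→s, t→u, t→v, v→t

This is the axiom for a generalized confluence (Geach) condition; its first-order frame correspondent is ∀x ∀y (xRy → ∃w (y = w ∧ xR²w)).
A: fails — wRv but no t with v=t and wR²t.
B: fails — w1Rw4 but no w with w4=w and w1R²w.
C: satisfies the condition.
D: fails — mRo but no w with o=w and mR²w.
E: fails — tRu but no w with u=w and tR²w.
Valid on: C.

C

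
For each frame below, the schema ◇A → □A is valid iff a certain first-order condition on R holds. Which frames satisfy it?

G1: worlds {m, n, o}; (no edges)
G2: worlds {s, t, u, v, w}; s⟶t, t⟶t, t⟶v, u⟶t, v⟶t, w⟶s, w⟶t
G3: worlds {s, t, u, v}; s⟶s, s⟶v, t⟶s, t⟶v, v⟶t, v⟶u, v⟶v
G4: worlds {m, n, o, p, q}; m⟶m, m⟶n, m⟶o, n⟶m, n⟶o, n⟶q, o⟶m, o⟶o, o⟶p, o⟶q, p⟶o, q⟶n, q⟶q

G1

Frame correspondent (Sahlqvist): ∀x ∀y ∀z (Rxy ∧ Rxz → y = z) — i.e. partial functionality.
G1: holds.
G2: fails — t sees both t and v.
G3: fails — s sees both s and v.
G4: fails — m sees both m and n.
Valid on: G1.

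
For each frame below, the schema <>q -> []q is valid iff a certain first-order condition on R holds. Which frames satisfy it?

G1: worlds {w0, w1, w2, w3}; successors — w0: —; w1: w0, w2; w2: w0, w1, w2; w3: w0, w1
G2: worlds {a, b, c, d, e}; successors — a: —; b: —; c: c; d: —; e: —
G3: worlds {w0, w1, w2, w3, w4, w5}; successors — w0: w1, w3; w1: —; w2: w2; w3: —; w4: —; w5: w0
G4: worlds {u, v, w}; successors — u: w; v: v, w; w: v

The schema corresponds to partial functionality: forall x forall y forall z (Rxy & Rxz -> y = z).
G1: fails — w1 sees both w0 and w2.
G2: satisfies the condition.
G3: fails — w0 sees both w1 and w3.
G4: fails — v sees both v and w.
Valid on: G2.

G2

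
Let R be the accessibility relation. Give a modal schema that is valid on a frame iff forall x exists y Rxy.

A defining formula is □q → ◇q (the D axiom).
Suppose □q→◇q is valid. At any x set V(q)=W. Then □q at x, so ◇q at x, so x has a successor.

□q → ◇q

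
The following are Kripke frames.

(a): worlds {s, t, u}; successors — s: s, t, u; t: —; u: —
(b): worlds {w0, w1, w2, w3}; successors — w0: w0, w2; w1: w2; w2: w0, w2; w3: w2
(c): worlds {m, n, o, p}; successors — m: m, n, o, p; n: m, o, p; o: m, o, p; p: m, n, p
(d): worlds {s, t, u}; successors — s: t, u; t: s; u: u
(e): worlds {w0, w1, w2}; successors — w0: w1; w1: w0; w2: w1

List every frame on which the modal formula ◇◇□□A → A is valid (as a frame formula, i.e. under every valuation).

Frame correspondent (Sahlqvist): ∀x ∀y (xR²y → ∃w (yR²w ∧ x = w)) — i.e. a generalized confluence (Geach) condition.
(a): fails — sR²t but no w with tR²w and s=w.
(b): fails — w1R²w0 but no w with w0R²w and w1=w.
(c): condition met.
(d): fails — sR²u but no w with uR²w and s=w.
(e): fails — w2R²w0 but no w with w0R²w and w2=w.

(c)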